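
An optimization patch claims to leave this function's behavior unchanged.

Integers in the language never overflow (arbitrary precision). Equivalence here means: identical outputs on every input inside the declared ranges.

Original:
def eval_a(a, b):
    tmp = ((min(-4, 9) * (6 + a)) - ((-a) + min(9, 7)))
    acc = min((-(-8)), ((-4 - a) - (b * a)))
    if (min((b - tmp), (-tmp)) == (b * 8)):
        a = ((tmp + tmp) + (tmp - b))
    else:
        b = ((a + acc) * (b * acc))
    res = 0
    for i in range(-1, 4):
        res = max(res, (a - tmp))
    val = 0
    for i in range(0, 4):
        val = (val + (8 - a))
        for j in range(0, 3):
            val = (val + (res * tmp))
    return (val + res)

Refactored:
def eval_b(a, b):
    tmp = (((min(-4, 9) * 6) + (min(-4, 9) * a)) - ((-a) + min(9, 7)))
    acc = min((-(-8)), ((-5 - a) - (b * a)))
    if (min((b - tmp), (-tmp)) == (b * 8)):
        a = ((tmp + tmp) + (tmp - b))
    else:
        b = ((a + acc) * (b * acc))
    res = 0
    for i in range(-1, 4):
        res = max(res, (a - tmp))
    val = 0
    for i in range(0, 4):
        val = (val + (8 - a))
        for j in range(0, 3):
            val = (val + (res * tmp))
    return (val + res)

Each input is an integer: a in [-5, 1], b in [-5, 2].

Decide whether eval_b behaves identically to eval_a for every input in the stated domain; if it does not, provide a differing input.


The one real change (`-4` became `-5`) has no effect anywhere in the declared ranges.
Tracing a=-5, b=-4: eval_a: tmp = -16; acc = -19; (min((b - tmp), (-tmp)) == (b * 8)) -> false; b = -1824; res = 0; [i=-1]; res = 11; [i=0]; res = 11; [i=1]; res = 11; [i=2]; res = 11; [i=3]; res = 11; val = 0; [i=0]; val = 13; [j=0]; val = -163; [j=1]; val = -339; [j=2]; val = -515; [i=1]; val = -502; [j=0]; val = -678; [j=1]; val = -854; [j=2]; val = -1030; [i=2]; val = -1017; [j=0]; val = -1193; [j=1]; val = -1369; [j=2]; val = -1545; [i=3]; val = -1532; [j=0]; val = -1708; [j=1]; val = -1884; [j=2]; val = -2060; return -2049 | eval_b: tmp = -16; acc = -20; (min((b - tmp), (-tmp)) == (b * 8)) -> false; b = -2000; res = 0; [i=-1]; res = 11; [i=0]; res = 11; [i=1]; res = 11; [i=2]; res = 11; [i=3]; res = 11; val = 0; [i=0]; val = 13; [j=0]; val = -163; [j=1]; val = -339; [j=2]; val = -515; [i=1]; val = -502; [j=0]; val = -678; [j=1]; val = -854; [j=2]; val = -1030; [i=2]; val = -1017; [j=0]; val = -1193; [j=1]; val = -1369; [j=2]; val = -1545; [i=3]; val = -1532; [j=0]; val = -1708; [j=1]; val = -1884; [j=2]; val = -2060; return -2049 — matching result -2049.
An exhaustive pass over the 56 declared inputs shows identical outputs.
verdict: equivalent


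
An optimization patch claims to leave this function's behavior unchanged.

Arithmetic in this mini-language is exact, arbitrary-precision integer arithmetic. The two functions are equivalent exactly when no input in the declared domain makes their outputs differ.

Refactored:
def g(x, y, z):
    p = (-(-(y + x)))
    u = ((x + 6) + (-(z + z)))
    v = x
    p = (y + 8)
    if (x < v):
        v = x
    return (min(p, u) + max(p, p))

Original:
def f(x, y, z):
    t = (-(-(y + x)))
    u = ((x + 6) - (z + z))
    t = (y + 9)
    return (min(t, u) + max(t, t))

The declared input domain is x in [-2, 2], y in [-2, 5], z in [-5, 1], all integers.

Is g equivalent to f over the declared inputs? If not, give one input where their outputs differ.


Not equivalent: x=-2, y=-2, z=-5 separates them (14 vs 12).
f: t = -4; u = 14; t = 7; return 14
g: p = -4; u = 14; v = -2; p = 6; (x < v) -> false; return 12
verdict: not equivalent; witness: x=-2, y=-2, z=-5


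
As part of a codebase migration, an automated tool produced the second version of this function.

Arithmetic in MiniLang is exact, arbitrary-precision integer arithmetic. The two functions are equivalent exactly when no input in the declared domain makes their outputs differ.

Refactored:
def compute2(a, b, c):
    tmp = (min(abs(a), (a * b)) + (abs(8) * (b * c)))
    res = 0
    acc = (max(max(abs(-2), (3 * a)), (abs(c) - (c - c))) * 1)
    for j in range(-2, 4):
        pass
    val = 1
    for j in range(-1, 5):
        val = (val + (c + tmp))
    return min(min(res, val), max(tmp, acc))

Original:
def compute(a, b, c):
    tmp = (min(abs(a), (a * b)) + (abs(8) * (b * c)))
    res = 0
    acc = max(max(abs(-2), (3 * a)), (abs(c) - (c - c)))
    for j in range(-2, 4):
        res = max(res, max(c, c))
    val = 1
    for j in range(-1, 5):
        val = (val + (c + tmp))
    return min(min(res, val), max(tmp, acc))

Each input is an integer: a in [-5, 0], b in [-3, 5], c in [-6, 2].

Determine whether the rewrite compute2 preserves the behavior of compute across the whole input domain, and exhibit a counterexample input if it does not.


Evaluate both at a=-5, b=0, c=1.
compute: tmp = 0; res = 0; acc = 2; [j=-2]; res = 1; [j=-1]; res = 1; [j=0]; res = 1; [j=1]; res = 1; [j=2]; res = 1; [j=3]; res = 1; val = 1; [j=-1]; val = 2; [j=0]; val = 3; [j=1]; val = 4; [j=2]; val = 5; [j=3]; val = 6; [j=4]; val = 7; return 1
compute2: tmp = 0; res = 0; acc = 2; [j=-2]; [j=-1]; [j=0]; [j=1]; [j=2]; [j=3]; val = 1; [j=-1]; val = 2; [j=0]; val = 3; [j=1]; val = 4; [j=2]; val = 5; [j=3]; val = 6; [j=4]; val = 7; return 0
1 against 0: the behavior changed.
verdict: not equivalent; witness: a=-5, b=0, c=1


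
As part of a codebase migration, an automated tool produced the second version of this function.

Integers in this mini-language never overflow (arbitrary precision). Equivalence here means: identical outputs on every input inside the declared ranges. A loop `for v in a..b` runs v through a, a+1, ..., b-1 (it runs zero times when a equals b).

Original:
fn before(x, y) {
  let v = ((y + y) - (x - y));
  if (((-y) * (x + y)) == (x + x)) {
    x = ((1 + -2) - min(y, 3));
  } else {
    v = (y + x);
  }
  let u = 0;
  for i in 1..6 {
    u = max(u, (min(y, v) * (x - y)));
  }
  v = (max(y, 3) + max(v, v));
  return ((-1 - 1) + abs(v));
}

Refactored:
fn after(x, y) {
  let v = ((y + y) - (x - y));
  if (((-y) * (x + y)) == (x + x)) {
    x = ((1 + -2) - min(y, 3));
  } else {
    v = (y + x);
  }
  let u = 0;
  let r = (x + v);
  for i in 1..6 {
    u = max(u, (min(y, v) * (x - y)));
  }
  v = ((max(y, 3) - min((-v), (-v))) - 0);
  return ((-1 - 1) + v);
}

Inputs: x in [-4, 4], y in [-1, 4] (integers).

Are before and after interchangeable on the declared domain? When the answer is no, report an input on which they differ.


At x=-4, y=-1: before gives 0, after gives -4.
verdict: not equivalent; witness: x=-4, y=-1


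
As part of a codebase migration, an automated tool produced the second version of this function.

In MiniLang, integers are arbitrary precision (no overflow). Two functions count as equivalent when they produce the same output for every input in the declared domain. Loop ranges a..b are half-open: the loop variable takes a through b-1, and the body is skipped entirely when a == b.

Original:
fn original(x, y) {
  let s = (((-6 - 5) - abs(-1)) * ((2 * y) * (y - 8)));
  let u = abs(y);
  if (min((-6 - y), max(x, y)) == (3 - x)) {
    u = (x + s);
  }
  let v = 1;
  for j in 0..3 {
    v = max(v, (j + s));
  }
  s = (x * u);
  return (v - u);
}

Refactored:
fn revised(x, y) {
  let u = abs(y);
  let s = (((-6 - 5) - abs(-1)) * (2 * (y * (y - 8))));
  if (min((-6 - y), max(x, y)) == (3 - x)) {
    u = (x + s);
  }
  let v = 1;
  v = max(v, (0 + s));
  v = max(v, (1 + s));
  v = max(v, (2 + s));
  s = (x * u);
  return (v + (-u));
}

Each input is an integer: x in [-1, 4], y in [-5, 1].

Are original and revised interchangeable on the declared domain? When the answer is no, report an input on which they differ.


The two versions differ — the changes include arithmetic usage differs, and local variable names differ, and statement counts differ, and constant usage differs, and min/max/abs usage differs, and loop structure differs.
One worked example (x=1, y=-4) — original: s=-1152, then u=4, then (min((-6 - y), max(x, y)) == (3 - x)) is false, then v=1, then (j=0), then v=1, then (j=1), then v=1, then (j=2), then v=1, then s=4, then returns -3; revised: u=4, then s=-1152, then (min((-6 - y), max(x, y)) == (3 - x)) is false, then v=1, then v=1, then v=1, then v=1, then s=4, then returns -3; agreement on -3.
Across all 42 domain points the two functions coincide.
verdict: equivalent


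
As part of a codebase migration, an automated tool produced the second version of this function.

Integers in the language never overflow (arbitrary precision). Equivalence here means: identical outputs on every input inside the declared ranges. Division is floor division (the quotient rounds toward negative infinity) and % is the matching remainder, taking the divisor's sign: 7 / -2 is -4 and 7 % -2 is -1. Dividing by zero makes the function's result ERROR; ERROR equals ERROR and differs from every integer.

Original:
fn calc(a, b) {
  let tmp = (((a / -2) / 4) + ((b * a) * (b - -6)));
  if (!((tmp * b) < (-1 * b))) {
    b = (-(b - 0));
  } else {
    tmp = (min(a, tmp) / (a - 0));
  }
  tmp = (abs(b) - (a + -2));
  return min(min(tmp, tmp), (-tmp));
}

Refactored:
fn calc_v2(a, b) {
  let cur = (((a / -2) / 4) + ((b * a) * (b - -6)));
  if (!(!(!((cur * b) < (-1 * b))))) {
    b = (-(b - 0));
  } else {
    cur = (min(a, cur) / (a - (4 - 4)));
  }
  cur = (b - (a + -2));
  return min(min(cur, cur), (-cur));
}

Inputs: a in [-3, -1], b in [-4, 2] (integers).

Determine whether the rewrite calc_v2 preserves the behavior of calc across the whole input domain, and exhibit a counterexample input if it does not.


Input a=-3, b=-4: -9 from calc versus -1 from calc_v2.
verdict: not equivalent; witness: a=-3, b=-4


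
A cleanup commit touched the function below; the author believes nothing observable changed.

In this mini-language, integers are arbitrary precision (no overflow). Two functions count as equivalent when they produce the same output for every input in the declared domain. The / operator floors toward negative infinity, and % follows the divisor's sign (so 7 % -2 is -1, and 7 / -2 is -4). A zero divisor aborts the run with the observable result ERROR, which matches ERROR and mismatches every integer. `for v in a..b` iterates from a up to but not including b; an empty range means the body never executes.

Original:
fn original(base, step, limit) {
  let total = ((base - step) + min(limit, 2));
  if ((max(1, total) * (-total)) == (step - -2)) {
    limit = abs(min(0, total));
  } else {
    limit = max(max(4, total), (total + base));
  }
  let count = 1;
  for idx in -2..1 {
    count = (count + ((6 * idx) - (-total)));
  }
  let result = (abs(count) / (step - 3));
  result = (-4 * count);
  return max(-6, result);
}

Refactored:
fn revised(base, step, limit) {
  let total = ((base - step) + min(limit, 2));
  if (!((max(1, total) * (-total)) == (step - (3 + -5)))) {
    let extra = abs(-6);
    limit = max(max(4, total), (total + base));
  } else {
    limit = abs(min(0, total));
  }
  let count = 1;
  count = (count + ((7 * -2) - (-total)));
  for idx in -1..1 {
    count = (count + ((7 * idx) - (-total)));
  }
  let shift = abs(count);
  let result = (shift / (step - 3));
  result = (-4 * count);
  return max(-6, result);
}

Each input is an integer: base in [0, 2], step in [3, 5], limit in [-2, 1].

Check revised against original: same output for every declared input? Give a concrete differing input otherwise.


Take base=0, step=4, limit=-2.
original: total = -6; ((max(1, total) * (-total)) == (step - -2)) -> true; limit = 6; count = 1; [idx=-2]; count = -17; [idx=-1]; count = -29; [idx=0]; count = -35; result = 35; result = 140; return 140
revised: total = -6; (!((max(1, total) * (-total)) == (step - (3 + -5)))) -> false; limit = 6; count = 1; count = -19; [idx=-1]; count = -32; [idx=0]; count = -38; shift = 38; result = 38; result = 152; return 152
140 and 152 differ, so these are not the same function on this domain.
verdict: not equivalent; witness: base=0, step=4, limit=-2


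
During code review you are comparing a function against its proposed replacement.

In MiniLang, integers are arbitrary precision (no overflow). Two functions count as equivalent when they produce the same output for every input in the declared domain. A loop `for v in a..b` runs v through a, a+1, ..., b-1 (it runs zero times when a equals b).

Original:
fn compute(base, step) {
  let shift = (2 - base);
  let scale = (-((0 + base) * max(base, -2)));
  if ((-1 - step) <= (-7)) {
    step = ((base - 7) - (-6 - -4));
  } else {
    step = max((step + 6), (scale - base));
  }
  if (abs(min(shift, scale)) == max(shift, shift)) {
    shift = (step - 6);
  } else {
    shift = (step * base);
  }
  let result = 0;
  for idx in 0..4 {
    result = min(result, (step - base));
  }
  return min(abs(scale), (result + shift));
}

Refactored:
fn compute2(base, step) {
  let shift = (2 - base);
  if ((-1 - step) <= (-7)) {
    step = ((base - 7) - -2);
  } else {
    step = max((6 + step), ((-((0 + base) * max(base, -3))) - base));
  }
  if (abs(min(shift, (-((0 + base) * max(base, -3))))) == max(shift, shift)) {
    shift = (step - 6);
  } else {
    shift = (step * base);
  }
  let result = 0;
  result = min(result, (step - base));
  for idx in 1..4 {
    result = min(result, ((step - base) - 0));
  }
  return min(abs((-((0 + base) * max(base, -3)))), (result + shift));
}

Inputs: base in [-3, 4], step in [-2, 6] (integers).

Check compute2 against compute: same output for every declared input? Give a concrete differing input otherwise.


There is a counterexample at base=-3, step=6: 6 on one side, 9 on the other.
compute: shift becomes 5; next scale becomes -6; next ((-1 - step) <= (-7)) evaluates to true; next step becomes -8; next (abs(min(shift, scale)) == max(shift, shift)) evaluates to false; next shift becomes 24; next result becomes 0; next at idx=0:; next result becomes -5; next at idx=1:; next result becomes -5; next at idx=2:; next result becomes -5; next at idx=3:; next result becomes -5; next final value 6
compute2: shift becomes 5; next ((-1 - step) <= (-7)) evaluates to true; next step becomes -8; next (abs(min(shift, (-((0 + base) * max(base, -3))))) == max(shift, shift)) evaluates to false; next shift becomes 24; next result becomes 0; next result becomes -5; next at idx=1:; next result becomes -5; next at idx=2:; next result becomes -5; next at idx=3:; next result becomes -5; next final value 9
verdict: not equivalent; witness: base=-3, step=6


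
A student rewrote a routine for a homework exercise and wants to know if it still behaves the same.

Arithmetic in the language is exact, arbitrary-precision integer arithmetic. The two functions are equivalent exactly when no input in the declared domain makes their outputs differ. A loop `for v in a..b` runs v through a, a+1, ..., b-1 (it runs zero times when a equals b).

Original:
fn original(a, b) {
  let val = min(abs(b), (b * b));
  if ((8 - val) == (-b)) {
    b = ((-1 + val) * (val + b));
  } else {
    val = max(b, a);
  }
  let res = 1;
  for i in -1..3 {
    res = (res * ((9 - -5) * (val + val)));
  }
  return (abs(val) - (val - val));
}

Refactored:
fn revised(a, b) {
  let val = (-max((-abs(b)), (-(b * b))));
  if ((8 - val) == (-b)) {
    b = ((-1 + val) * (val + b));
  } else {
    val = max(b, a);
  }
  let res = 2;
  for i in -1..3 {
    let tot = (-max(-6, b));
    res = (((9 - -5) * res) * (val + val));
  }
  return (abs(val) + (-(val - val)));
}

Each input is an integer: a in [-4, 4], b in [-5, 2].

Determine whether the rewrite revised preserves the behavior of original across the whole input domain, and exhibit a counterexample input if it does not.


Although `1` became `2`, no input in the stated domain can expose it; all 72 inputs agree.
verdict: equivalent


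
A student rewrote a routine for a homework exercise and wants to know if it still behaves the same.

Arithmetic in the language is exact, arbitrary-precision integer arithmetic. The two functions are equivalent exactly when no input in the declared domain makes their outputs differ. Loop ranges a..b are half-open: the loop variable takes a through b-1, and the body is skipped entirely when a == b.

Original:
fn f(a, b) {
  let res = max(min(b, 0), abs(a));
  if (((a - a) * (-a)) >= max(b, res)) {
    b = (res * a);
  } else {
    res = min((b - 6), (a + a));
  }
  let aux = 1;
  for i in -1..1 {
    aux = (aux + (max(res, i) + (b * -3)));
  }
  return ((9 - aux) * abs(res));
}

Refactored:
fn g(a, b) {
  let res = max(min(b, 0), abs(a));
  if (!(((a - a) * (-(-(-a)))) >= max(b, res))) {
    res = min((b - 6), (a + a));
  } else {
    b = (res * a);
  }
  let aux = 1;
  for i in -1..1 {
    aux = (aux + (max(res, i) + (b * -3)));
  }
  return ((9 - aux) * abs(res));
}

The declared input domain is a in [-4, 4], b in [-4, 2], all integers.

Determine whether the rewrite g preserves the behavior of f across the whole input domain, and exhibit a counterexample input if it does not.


Reading the diff, among the changes: boolean connective usage differs.
Spot check at a=2, b=2 — f: res = 2; (((a - a) * (-a)) >= max(b, res)) -> false; res = -4; aux = 1; [i=-1]; aux = -6; [i=0]; aux = -12; return 84. g: res = 2; (!(((a - a) * (-(-(-a)))) >= max(b, res))) -> true; res = -4; aux = 1; [i=-1]; aux = -6; [i=0]; aux = -12; return 84. Both give 84.
Checked all 63 inputs in the declared domain: the outputs agree on every one.
verdict: equivalent


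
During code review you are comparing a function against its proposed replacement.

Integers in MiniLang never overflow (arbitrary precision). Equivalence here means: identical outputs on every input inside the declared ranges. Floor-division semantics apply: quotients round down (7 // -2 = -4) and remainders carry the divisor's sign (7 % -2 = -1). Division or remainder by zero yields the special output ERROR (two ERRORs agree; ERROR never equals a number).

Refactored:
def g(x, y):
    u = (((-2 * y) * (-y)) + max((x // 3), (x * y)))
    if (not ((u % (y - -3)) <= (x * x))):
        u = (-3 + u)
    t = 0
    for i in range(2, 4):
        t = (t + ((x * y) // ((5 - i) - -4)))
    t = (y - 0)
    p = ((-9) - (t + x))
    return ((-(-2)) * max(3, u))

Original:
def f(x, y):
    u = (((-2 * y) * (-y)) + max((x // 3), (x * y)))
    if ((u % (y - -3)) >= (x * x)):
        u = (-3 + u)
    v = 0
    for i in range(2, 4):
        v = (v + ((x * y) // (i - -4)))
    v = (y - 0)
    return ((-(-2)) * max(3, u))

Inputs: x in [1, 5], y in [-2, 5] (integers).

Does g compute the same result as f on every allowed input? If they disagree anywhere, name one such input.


The rewrite breaks on x=1, y=4, where the results are 66 and 72.
f: u=36, then ((u % (y - -3)) >= (x * x)) is true, then u=33, then v=0, then (i=2), then v=0, then (i=3), then v=0, then v=4, then returns 66
g: u=36, then (not ((u % (y - -3)) <= (x * x))) is false, then t=0, then (i=2), then t=0, then (i=3), then t=0, then t=4, then p=-14, then returns 72
verdict: not equivalent; witness: x=1, y=4


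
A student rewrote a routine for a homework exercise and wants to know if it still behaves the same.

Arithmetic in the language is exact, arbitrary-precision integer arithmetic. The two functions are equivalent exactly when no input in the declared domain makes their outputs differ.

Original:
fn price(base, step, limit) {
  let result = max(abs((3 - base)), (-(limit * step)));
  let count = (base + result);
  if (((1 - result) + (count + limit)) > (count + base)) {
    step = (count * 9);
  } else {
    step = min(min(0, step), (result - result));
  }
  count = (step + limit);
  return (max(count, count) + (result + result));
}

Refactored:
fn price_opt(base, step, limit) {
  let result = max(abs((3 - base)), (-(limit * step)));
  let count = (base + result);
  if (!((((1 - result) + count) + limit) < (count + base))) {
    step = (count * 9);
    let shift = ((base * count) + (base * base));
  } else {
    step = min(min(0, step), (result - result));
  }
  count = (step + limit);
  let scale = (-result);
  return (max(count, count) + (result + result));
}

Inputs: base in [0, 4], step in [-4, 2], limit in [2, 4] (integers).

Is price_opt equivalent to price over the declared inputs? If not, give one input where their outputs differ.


At base=0, step=-1, limit=2: price gives 7, price_opt gives 35.
verdict: not equivalent; witness: base=0, step=-1, limit=2


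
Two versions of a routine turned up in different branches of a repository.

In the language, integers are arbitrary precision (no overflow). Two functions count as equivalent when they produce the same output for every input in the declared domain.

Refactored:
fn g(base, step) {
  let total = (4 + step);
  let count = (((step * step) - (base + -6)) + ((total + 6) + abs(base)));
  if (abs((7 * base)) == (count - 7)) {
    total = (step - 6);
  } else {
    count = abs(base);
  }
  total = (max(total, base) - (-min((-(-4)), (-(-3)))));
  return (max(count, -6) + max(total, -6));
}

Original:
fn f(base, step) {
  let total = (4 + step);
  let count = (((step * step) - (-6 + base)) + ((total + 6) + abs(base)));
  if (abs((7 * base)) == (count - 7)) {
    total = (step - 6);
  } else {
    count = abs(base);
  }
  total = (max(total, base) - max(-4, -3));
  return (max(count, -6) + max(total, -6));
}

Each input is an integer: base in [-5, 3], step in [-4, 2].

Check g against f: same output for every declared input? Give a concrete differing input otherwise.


The two versions differ — the changes include min/max/abs usage differs.
As a probe, take base=2, step=2: f runs total = 6; count = 22; (abs((7 * base)) == (count - 7)) -> false; count = 2; total = 9; return 11; g runs total = 6; count = 22; (abs((7 * base)) == (count - 7)) -> false; count = 2; total = 9; return 11; both end at 11.
Sweeping the whole domain (63 inputs) finds no disagreement.
verdict: equivalent


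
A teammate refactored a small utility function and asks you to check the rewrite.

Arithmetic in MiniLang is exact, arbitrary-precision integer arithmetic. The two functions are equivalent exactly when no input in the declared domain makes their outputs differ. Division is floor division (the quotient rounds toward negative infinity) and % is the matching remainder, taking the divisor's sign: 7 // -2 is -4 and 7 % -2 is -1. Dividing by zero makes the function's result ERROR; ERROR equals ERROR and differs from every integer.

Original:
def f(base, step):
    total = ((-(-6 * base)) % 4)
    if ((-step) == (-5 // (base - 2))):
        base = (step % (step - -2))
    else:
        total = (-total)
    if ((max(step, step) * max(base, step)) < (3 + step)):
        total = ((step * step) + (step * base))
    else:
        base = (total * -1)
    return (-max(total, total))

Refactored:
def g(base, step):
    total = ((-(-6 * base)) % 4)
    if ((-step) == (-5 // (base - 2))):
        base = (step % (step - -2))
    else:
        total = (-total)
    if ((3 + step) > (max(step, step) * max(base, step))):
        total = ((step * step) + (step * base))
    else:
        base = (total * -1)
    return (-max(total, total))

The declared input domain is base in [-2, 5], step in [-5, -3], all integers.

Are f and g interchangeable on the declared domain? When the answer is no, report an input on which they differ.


The two are interchangeable: comparison usage differs, and every declared input agrees.
As a probe, take base=1, step=-3: f runs total=2, then ((-step) == (-5 // (base - 2))) is false, then total=-2, then ((max(step, step) * max(base, step)) < (3 + step)) is true, then total=6, then returns -6; g runs total=2, then ((-step) == (-5 // (base - 2))) is false, then total=-2, then ((3 + step) > (max(step, step) * max(base, step))) is true, then total=6, then returns -6; both end at -6.
Across all 24 domain points the two functions coincide.
verdict: equivalent


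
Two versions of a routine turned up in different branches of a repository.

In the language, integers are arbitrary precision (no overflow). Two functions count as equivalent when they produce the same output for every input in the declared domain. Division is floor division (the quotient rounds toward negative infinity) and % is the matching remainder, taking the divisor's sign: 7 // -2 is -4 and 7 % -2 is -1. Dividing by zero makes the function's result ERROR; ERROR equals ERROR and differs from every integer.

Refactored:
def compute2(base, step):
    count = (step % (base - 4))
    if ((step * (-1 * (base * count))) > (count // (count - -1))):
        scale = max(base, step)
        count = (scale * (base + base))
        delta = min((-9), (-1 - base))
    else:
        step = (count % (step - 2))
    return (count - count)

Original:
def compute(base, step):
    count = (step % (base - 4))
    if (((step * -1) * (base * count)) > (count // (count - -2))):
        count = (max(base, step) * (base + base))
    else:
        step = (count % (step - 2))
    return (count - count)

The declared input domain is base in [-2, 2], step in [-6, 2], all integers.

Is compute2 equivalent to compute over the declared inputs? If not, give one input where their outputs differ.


These are not equivalent — on base=-2, step=-2 the outputs split (ERROR vs 0).
compute: count := -2 | divide-by-zero, output ERROR
compute2: count := -2 | ((step * (-1 * (base * count))) > (count // (count - -1))): true | scale := -2 | count := 8 | delta := -9 | result 0
verdict: not equivalent; witness: base=-2, step=-2


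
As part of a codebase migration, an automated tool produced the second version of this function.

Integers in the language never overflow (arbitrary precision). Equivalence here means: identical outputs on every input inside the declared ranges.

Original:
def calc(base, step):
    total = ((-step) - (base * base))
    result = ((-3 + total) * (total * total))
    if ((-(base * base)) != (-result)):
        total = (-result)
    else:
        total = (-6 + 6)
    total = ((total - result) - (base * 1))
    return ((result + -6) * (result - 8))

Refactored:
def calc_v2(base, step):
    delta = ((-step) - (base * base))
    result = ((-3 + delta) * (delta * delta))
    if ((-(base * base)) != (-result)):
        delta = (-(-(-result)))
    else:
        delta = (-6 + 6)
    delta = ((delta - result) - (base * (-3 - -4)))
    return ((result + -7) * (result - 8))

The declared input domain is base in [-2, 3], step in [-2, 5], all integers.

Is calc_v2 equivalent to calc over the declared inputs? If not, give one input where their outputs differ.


Consider the input base=-2, step=-2.
calc: total = -2; result = -20; ((-(base * base)) != (-result)) -> true; total = 20; total = 42; return 728
calc_v2: delta = -2; result = -20; ((-(base * base)) != (-result)) -> true; delta = 20; delta = 42; return 756
728 against 756: the behavior changed.
verdict: not equivalent; witness: base=-2, step=-2


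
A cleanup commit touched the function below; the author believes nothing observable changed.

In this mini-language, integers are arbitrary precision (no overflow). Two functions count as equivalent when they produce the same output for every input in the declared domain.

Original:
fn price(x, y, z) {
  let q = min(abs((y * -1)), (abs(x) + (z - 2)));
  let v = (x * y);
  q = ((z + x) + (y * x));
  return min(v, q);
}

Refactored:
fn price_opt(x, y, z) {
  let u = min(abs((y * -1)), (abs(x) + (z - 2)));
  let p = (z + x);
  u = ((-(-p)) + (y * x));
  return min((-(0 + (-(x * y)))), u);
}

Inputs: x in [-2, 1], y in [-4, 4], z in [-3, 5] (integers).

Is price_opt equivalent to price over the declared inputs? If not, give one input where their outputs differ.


The two are interchangeable: constant usage differs; local variable names differ; arithmetic usage differs, and every declared input agrees.
One worked example (x=-1, y=2, z=-2) — price: q=-3, then v=-2, then q=-5, then returns -5; price_opt: u=-3, then p=-3, then u=-5, then returns -5; agreement on -5.
Every one of the 324 inputs gives matching results.
verdict: equivalent


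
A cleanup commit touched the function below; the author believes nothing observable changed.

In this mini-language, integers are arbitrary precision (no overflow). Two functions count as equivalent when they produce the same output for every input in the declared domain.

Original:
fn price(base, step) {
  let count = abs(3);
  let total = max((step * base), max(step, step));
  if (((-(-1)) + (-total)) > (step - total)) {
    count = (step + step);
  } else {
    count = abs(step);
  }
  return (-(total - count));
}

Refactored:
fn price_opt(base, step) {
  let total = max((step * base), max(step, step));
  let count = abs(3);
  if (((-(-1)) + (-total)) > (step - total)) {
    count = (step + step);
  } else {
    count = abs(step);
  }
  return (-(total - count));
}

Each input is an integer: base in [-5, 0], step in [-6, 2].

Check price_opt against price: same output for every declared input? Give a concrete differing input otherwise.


Side by side, the visible changes include: same computation, different form.
One worked example (base=-5, step=-6) — price: count becomes 3; next total becomes 30; next (((-(-1)) + (-total)) > (step - total)) evaluates to true; next count becomes -12; next final value -42; price_opt: total becomes 30; next count becomes 3; next (((-(-1)) + (-total)) > (step - total)) evaluates to true; next count becomes -12; next final value -42; agreement on -42.
Checked all 54 inputs in the declared domain: the outputs agree on every one.
verdict: equivalent


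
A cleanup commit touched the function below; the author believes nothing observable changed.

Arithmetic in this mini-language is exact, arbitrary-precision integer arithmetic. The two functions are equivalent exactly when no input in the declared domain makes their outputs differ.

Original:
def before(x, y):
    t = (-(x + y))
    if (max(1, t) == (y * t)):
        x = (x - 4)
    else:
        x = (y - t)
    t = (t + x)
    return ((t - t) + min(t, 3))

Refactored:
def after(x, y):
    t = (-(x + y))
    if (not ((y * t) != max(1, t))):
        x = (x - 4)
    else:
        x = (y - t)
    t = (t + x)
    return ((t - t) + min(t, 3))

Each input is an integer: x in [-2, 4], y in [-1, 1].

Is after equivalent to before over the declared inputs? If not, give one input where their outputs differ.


The two versions differ — the changes include boolean connective usage differs, plus comparison usage differs.
Tracing x=2, y=0: before: t becomes -2; next (max(1, t) == (y * t)) evaluates to false; next x becomes 2; next t becomes 0; next final value 0 | after: t becomes -2; next (not ((y * t) != max(1, t))) evaluates to false; next x becomes 2; next t becomes 0; next final value 0 — matching result 0.
Checked all 21 inputs in the declared domain: the outputs agree on every one.
verdict: equivalent


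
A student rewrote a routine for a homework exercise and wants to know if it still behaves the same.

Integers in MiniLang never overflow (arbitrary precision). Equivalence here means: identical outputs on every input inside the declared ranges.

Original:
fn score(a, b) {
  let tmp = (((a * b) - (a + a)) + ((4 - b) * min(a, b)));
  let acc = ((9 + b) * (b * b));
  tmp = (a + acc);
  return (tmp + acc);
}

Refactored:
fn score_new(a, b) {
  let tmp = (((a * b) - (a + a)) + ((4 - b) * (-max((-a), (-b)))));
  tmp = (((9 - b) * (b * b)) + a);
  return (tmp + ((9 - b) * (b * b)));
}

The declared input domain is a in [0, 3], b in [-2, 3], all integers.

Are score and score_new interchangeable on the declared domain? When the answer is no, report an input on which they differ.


There is a counterexample at a=0, b=-2: 56 on one side, 88 on the other.
score: tmp=-12, then acc=28, then tmp=28, then returns 56
score_new: tmp=-12, then tmp=44, then returns 88
verdict: not equivalent; witness: a=0, b=-2


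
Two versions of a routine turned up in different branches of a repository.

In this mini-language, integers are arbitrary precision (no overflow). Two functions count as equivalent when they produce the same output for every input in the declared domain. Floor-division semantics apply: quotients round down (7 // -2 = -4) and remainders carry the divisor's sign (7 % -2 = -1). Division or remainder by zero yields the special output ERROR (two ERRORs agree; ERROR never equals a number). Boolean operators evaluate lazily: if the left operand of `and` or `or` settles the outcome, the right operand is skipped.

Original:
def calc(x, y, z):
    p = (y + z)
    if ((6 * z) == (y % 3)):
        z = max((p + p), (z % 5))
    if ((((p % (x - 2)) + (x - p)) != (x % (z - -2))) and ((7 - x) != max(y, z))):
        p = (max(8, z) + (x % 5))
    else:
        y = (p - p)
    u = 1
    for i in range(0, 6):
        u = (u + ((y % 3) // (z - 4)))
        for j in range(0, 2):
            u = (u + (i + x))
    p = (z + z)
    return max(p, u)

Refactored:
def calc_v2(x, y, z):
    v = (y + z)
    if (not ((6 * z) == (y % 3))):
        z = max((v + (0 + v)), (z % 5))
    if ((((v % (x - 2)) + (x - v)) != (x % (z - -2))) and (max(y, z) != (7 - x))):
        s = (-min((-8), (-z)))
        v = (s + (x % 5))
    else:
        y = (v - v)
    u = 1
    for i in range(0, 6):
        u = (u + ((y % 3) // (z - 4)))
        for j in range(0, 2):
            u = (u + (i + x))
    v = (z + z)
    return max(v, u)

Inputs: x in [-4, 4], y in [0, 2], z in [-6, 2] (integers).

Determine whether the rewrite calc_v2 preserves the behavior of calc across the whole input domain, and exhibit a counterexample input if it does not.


Take x=-4, y=0, z=-6.
calc: p=-6, then ((6 * z) == (y % 3)) is false, then ((((p % (x - 2)) + (x - p)) != (x % (z - -2))) and ((7 - x) != max(y, z))) is true, then p=9, then u=1, then (i=0), then u=1, then (j=0), then u=-3, then (j=1), then u=-7, then (i=1), then u=-7, then (j=0), then u=-10, then (j=1), then u=-13, then (i=2), then u=-13, then (j=0), then u=-15, then (j=1), then u=-17, then (i=3), then u=-17, then (j=0), then u=-18, then (j=1), then u=-19, then (i=4), then u=-19, then (j=0), then u=-19, then (j=1), then u=-19, then (i=5), then u=-19, then (j=0), then u=-18, then (j=1), then u=-17, then p=-12, then returns -12
calc_v2: v=-6, then (not ((6 * z) == (y % 3))) is true, then z=4, then ((((v % (x - 2)) + (x - v)) != (x % (z - -2))) and (max(y, z) != (7 - x))) is false, then y=0, then u=1, then (i=0), then a zero divisor aborts: ERROR
-12 != ERROR, so the rewrite changes behavior.
verdict: not equivalent; witness: x=-4, y=0, z=-6


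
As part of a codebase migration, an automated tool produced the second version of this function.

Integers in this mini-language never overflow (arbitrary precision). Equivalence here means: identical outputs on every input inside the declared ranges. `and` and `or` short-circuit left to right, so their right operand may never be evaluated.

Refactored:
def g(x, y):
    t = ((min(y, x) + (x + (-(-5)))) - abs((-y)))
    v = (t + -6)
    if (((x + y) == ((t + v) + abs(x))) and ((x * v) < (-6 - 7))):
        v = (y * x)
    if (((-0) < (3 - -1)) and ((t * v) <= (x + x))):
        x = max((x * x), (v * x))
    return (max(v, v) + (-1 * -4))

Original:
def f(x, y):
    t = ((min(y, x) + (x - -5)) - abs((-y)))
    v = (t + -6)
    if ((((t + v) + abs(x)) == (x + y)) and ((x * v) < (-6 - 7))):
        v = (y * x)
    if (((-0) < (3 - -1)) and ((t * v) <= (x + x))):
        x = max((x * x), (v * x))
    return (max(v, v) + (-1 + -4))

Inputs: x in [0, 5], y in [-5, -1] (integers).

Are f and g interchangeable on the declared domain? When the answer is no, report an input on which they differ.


There is a counterexample at x=0, y=-5: -16 on one side, -7 on the other.
f: t becomes -5; next v becomes -11; next ((((t + v) + abs(x)) == (x + y)) and ((x * v) < (-6 - 7))) evaluates to false; next (((-0) < (3 - -1)) and ((t * v) <= (x + x))) evaluates to false; next final value -16
g: t becomes -5; next v becomes -11; next (((x + y) == ((t + v) + abs(x))) and ((x * v) < (-6 - 7))) evaluates to false; next (((-0) < (3 - -1)) and ((t * v) <= (x + x))) evaluates to false; next final value -7
verdict: not equivalent; witness: x=0, y=-5


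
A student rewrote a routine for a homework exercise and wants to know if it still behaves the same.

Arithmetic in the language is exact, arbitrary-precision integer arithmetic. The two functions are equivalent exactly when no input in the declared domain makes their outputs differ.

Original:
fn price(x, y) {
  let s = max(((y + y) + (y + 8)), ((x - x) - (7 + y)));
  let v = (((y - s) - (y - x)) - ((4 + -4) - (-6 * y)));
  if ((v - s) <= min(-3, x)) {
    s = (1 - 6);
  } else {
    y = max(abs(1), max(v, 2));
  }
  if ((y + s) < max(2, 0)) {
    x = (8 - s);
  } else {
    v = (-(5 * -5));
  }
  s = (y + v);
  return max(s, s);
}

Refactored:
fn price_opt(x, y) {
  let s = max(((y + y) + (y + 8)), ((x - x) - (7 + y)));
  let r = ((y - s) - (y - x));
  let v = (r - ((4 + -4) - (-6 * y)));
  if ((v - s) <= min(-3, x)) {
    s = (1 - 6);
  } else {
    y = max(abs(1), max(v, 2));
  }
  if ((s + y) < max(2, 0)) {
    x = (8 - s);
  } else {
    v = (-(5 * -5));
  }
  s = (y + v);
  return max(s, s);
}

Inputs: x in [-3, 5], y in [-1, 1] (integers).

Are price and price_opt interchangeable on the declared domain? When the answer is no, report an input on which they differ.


Side by side, the visible changes include: statement counts differ, local variable names differ.
Tracing x=4, y=0: price: s = 8; v = -4; ((v - s) <= min(-3, x)) -> true; s = -5; ((y + s) < max(2, 0)) -> true; x = 13; s = -4; return -4 | price_opt: s = 8; r = -4; v = -4; ((v - s) <= min(-3, x)) -> true; s = -5; ((s + y) < max(2, 0)) -> true; x = 13; s = -4; return -4 — matching result -4.
Checked all 27 inputs in the declared domain: the outputs agree on every one.
verdict: equivalent


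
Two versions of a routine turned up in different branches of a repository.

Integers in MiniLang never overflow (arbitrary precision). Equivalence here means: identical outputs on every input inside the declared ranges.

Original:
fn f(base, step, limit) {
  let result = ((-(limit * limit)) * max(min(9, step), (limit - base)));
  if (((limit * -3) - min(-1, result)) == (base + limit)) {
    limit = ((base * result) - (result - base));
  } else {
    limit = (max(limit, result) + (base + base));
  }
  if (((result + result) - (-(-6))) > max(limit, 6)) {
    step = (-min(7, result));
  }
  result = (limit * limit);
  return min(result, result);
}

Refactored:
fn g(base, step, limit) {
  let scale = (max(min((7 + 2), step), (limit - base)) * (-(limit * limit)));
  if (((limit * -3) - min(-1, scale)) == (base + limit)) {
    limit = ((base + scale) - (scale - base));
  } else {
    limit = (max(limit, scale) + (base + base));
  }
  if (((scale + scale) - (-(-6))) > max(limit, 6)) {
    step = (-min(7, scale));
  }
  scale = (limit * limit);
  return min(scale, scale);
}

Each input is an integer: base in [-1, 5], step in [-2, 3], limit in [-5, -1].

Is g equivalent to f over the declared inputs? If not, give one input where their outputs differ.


Take base=5, step=-2, limit=-1.
f: result := 2 | (((limit * -3) - min(-1, result)) == (base + limit)): true | limit := 13 | (((result + result) - (-(-6))) > max(limit, 6)): false | result := 169 | result 169
g: scale := 2 | (((limit * -3) - min(-1, scale)) == (base + limit)): true | limit := 10 | (((scale + scale) - (-(-6))) > max(limit, 6)): false | scale := 100 | result 100
169 and 100 differ, so these are not the same function on this domain.
verdict: not equivalent; witness: base=5, step=-2, limit=-1


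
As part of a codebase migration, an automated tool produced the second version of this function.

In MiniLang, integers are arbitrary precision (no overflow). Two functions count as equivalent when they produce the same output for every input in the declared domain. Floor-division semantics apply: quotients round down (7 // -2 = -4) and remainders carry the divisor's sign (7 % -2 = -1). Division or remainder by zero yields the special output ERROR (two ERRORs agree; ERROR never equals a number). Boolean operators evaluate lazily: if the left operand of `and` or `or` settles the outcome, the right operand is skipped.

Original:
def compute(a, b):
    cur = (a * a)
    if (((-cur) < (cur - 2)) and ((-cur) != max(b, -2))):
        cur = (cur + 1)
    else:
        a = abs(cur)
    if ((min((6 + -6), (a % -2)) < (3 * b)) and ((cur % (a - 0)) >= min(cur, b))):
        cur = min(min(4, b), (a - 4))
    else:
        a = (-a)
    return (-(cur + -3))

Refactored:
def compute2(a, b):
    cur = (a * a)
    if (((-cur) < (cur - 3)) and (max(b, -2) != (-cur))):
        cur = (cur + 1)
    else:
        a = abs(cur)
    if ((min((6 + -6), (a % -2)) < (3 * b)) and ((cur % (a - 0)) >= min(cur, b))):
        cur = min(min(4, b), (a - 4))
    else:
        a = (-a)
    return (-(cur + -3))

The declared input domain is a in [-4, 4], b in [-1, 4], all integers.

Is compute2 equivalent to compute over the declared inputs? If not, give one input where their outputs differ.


The suspicious edit (`2` became `3`) never changes the result for any input inside the declared domain.
Tracing a=3, b=-1: compute: cur := 9 | (((-cur) < (cur - 2)) and ((-cur) != max(b, -2))): true | cur := 10 | ((min((6 + -6), (a % -2)) < (3 * b)) and ((cur % (a - 0)) >= min(cur, b))): false | a := -3 | result -7 | compute2: cur := 9 | (((-cur) < (cur - 3)) and (max(b, -2) != (-cur))): true | cur := 10 | ((min((6 + -6), (a % -2)) < (3 * b)) and ((cur % (a - 0)) >= min(cur, b))): false | a := -3 | result -7 — matching result -7.
Sweeping the whole domain (54 inputs) finds no disagreement.
verdict: equivalent
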